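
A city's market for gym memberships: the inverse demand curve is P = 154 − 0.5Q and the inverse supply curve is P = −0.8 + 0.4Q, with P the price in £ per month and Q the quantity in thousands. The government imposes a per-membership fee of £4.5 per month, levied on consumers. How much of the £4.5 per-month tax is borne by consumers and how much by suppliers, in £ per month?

Rewrite in direct form: Qd = 308 − 2P and Qs = 2.5P + 2.
Before the tax: set 308 − 2P = 2.5P + 2 → P* = £68, Q* = 172.
With the tax collected from consumers, demand (in seller-price terms) shifts: Qd = 308 − 2(P + 4.5).
New equilibrium: consumers pay £70.5, suppliers receive £66, Q = 167. (Wedge: Pb − Ps = 4.5.)
Burden on consumers: £2.5; on suppliers: £2. (They sum to £4.5.)
The less price-elastic side of the market bears the larger share of a per-unit tax.

Consumers bear £2.5 per month; suppliers bear £2 per month.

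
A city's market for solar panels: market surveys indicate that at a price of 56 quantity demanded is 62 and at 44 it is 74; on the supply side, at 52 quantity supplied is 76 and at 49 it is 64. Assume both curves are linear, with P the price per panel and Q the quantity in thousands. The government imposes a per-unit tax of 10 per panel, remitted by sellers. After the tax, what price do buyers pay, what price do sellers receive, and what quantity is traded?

Demand slope: (74 − 62)/(44 − 56) = -1, so Qd = 118 − P.
Supply slope: (64 − 76)/(49 − 52) = 4, so Qs = 4P − 132.
Without the tax, 118 − P = 4P − 132 gives 5P = 250, so P* = 50 and Q* = 68.
With the tax collected from sellers, supply shifts: Qs = 4(P − 10) − 132.
New equilibrium: buyers pay 58, sellers receive 48, Q = 60. (Wedge: Pb − Ps = 10.)
The less price-elastic side of the market bears the larger share of a per-unit tax.

Buyers pay 58; sellers receive 48; quantity = 60.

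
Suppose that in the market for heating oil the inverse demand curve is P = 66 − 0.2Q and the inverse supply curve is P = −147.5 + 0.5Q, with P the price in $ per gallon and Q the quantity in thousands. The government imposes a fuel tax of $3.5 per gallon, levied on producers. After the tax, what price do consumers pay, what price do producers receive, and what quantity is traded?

Rewrite in direct form: Qd = 330 − 5P and Qs = 2P + 295.
Before the tax: set 330 − 5P = 2P + 295 → P* = $5, Q* = 305.
With the tax collected from producers, supply shifts: Qs = 2(P − 3.5) + 295.
Solving gives Q = 300 with consumers paying $6 and producers receiving $2.5 (the $3.5 wedge).

Consumers pay $6; producers receive $2.5; quantity = 300.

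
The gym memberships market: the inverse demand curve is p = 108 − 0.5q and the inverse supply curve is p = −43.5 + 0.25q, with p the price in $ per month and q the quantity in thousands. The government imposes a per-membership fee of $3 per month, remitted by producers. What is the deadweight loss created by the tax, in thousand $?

Inverting to q(p) form: qd = 216 − 2p; qs = 4p + 174.
Before the tax: set 216 − 2p = 4p + 174 → p* = $7, q* = 202.
With the tax collected from producers, supply shifts: qs = 4(p − 3) + 174.
New equilibrium: consumers pay $9, producers receive $6, q = 198. (Wedge: pb − ps = 3.)
Quantity falls by |ΔQ| = |202 − 198| = 4.
DWL = ½ · t · |ΔQ| = ½ · 3 · 4 = $6.

Deadweight loss = $6 thousand.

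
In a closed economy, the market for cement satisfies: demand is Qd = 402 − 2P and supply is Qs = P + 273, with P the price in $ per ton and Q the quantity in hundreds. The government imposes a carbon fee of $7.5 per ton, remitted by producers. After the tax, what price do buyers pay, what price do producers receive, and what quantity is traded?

Buyers pay $45.5; producers receive $38; quantity = 311.

Without the tax, 402 − 2P = P + 273 gives 3P = 129, so P* = $43 and Q* = 316.
With the tax collected from producers, supply shifts: Qs = (P − 7.5) + 273.
New equilibrium: buyers pay $45.5, producers receive $38, Q = 311. (Wedge: Pb − Ps = 7.5.)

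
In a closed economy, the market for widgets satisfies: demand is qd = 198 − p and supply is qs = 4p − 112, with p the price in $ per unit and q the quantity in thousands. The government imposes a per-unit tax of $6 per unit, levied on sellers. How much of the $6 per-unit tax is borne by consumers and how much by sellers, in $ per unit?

Without the tax, 198 − p = 4p − 112 gives 5p = 310, so p* = $62 and q* = 136.
With the tax collected from sellers, supply shifts: qs = 4(p − 6) − 112.
New equilibrium: consumers pay $66.8, sellers receive $60.8, q = 131.2. (Wedge: pb − ps = 6.)
Burden on consumers: $4.8; on sellers: $1.2. (They sum to $6.)
The less price-elastic side of the market bears the larger share of a per-unit tax.

Consumers bear $4.8 per unit; sellers bear $1.2 per unit.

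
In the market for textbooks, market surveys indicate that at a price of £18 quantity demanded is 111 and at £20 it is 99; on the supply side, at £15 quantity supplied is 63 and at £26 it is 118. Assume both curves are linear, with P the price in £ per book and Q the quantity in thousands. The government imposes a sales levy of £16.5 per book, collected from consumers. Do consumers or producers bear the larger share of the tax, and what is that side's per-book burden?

Producers bear the larger share: £9 per book.

Demand slope: (99 − 111)/(20 − 18) = -6, so Qd = 219 − 6P.
Supply slope: (118 − 63)/(26 − 15) = 5, so Qs = 5P − 12.
Before the tax: set 219 − 6P = 5P − 12 → P* = £21, Q* = 93.
With the tax collected from consumers, demand (in seller-price terms) shifts: Qd = 219 − 6(P + 16.5).
Solving gives Q = 48 with consumers paying £28.5 and producers receiving £12 (the £16.5 wedge).
Per-book burden: consumers £7.5, producers £9.
Producers take the larger share because supply is less price-elastic here (demand slope 6 vs supply slope 5).
The less price-elastic side of the market bears the larger share of a per-unit tax.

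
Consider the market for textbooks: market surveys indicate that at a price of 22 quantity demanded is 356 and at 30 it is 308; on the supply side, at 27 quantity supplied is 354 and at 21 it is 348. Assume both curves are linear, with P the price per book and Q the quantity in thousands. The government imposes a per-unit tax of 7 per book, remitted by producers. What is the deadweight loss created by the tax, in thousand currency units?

Deadweight loss = 21 thousand.

Demand slope: (308 − 356)/(30 − 22) = -6, so Qd = 488 − 6P.
Supply slope: (348 − 354)/(21 − 27) = 1, so Qs = P + 327.
Without the tax, 488 − 6P = P + 327 gives 7P = 161, so P* = 23 and Q* = 350.
With the tax collected from producers, supply shifts: Qs = (P − 7) + 327.
New equilibrium: consumers pay 24, producers receive 17, Q = 344. (Wedge: Pb − Ps = 7.)
Quantity falls by |ΔQ| = |350 − 344| = 6.
DWL = ½ · t · |ΔQ| = ½ · 7 · 6 = 21.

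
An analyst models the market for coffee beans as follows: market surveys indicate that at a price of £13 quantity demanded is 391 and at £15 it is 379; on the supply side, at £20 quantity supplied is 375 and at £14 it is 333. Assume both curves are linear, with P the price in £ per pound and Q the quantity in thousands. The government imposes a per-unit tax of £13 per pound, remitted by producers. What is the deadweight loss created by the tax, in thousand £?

Demand slope: (379 − 391)/(15 − 13) = -6, so Qd = 469 − 6P.
Supply slope: (333 − 375)/(14 − 20) = 7, so Qs = 7P + 235.
Before the tax: set 469 − 6P = 7P + 235 → P* = £18, Q* = 361.
With the tax collected from producers, supply shifts: Qs = 7(P − 13) + 235.
New equilibrium: buyers pay £25, producers receive £12, Q = 319. (Wedge: Pb − Ps = 13.)
Quantity falls by |ΔQ| = |361 − 319| = 42.
DWL = ½ · t · |ΔQ| = ½ · 13 · 42 = £273.

Deadweight loss = £273 thousand.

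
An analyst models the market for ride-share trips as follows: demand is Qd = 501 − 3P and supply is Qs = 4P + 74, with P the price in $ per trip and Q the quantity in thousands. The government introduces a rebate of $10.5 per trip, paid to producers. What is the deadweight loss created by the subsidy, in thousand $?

Deadweight loss = $94.5 thousand.

Before the subsidy: set 501 − 3P = 4P + 74 → P* = $61, Q* = 318.
With a per-unit subsidy paid to producers, each receives P + 10.5 per unit sold, so supply becomes Qs = 4(P + 10.5) + 74.
Solving gives Q = 336 with buyers paying $55 and producers receiving $65.5 (the $10.5 wedge).
Quantity rises by |ΔQ| = |318 − 336| = 18.
DWL = ½ · t · |ΔQ| = ½ · 10.5 · 18 = $94.5.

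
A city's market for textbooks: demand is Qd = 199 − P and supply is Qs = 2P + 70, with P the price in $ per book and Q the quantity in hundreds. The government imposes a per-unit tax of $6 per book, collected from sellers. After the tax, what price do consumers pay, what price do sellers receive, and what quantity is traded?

Consumers pay $47; sellers receive $41; quantity = 152.

Without the tax, 199 − P = 2P + 70 gives 3P = 129, so P* = $43 and Q* = 156.
With the tax collected from sellers, supply shifts: Qs = 2(P − 6) + 70.
Solving gives Q = 152 with consumers paying $47 and sellers receiving $41 (the $6 wedge).
The less price-elastic side of the market bears the larger share of a per-unit tax.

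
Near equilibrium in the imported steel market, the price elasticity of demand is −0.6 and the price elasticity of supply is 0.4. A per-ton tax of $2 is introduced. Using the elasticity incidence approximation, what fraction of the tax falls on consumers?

Consumers' share ≈ 0.4.

Incidence ratio: consumers' share ≈ εs / (εs + |εd|) = 0.4 / (0.4 + 0.6) = 0.4.
Supply is the less elastic side, so consumers bear the smaller share.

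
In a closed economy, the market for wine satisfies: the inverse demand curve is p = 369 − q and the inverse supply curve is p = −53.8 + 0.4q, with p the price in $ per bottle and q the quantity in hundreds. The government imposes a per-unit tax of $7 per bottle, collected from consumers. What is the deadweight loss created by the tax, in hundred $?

Rewrite in direct form: qd = 369 − p and qs = 2.5p + 134.5.
Without the tax, 369 − p = 2.5p + 134.5 gives 3.5p = 234.5, so p* = $67 and q* = 302.
With the tax collected from consumers, demand (in seller-price terms) shifts: qd = 369 − (p + 7).
Solving gives q = 297 with consumers paying $72 and producers receiving $65 (the $7 wedge).
Quantity falls by |ΔQ| = |302 − 297| = 5.
DWL = ½ · t · |ΔQ| = ½ · 7 · 5 = $17.5.

Deadweight loss = $17.5 hundred.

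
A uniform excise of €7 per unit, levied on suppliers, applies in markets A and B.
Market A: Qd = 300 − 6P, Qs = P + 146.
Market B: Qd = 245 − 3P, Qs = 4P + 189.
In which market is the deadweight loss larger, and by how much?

Market A: pre-tax P* = €22, Q* = 168; post-tax Q = 162; deadweight loss = €21.
Market B: pre-tax P* = €8, Q* = 221; post-tax Q = 209; deadweight loss = €42.
Difference: €21 vs €42 → market B is larger by €21.

Market B, by €21.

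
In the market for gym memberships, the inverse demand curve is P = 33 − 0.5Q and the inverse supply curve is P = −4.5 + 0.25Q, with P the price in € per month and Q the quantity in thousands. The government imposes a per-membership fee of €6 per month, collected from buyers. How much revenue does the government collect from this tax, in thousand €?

Rewrite in direct form: Qd = 66 − 2P and Qs = 4P + 18.
Without the tax, 66 − 2P = 4P + 18 gives 6P = 48, so P* = €8 and Q* = 50.
With the tax collected from buyers, demand (in seller-price terms) shifts: Qd = 66 − 2(P + 6).
New equilibrium: buyers pay €12, suppliers receive €6, Q = 42. (Wedge: Pb − Ps = 6.)
Revenue = t · Q = 6 · 42 = €252.

Tax revenue = €252 thousand.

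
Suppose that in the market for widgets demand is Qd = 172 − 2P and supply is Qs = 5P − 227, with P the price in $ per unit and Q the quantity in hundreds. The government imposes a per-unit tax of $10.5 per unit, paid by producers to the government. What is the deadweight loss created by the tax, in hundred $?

Before the tax: set 172 − 2P = 5P − 227 → P* = $57, Q* = 58.
With the tax collected from producers, supply shifts: Qs = 5(P − 10.5) − 227.
Solving gives Q = 43 with buyers paying $64.5 and producers receiving $54 (the $10.5 wedge).
Quantity falls by |ΔQ| = |58 − 43| = 15.
DWL = ½ · t · |ΔQ| = ½ · 10.5 · 15 = $78.75.

Deadweight loss = $78.75 hundred.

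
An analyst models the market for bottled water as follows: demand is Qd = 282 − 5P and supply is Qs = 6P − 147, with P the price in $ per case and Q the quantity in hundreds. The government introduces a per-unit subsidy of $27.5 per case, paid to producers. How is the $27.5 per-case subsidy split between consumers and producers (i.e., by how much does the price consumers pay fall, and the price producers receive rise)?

Consumers gain $15 per case; producers gain $12.5 per case.

Before the subsidy: set 282 − 5P = 6P − 147 → P* = $39, Q* = 87.
With a per-unit subsidy paid to producers, each receives P + 27.5 per unit sold, so supply becomes Qs = 6(P + 27.5) − 147.
Solving gives Q = 162 with consumers paying $24 and producers receiving $51.5 (the $27.5 wedge).
Gain to consumers: $15; to producers: $12.5. (They sum to $27.5.)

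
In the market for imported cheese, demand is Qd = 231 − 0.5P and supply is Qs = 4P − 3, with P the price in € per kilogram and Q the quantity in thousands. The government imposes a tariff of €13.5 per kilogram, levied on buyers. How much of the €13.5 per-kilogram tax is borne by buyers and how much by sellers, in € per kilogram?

Buyers bear €12 per kilogram; sellers bear €1.5 per kilogram.

Before the tax: set 231 − 0.5P = 4P − 3 → P* = €52, Q* = 205.
With the tax collected from buyers, demand (in seller-price terms) shifts: Qd = 231 − 0.5(P + 13.5).
New equilibrium: buyers pay €64, sellers receive €50.5, Q = 199. (Wedge: Pb − Ps = 13.5.)
Burden on buyers: €12; on sellers: €1.5. (They sum to €13.5.)
The less price-elastic side of the market bears the larger share of a per-unit tax.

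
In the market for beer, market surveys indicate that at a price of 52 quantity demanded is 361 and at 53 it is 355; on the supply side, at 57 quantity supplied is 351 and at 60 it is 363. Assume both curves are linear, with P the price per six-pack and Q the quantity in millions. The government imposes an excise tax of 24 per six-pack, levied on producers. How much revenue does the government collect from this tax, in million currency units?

Tax revenue = 6849.6 million.

Demand slope: (355 − 361)/(53 − 52) = -6, so Qd = 673 − 6P.
Supply slope: (363 − 351)/(60 − 57) = 4, so Qs = 4P + 123.
Before the tax: set 673 − 6P = 4P + 123 → P* = 55, Q* = 343.
With the tax collected from producers, supply shifts: Qs = 4(P − 24) + 123.
New equilibrium: buyers pay 64.6, producers receive 40.6, Q = 285.4. (Wedge: Pb − Ps = 24.)
Revenue = t · Q = 24 · 285.4 = 6849.6.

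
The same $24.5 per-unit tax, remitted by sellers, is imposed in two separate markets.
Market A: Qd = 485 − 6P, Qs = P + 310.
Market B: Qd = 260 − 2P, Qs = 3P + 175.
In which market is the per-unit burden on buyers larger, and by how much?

Market A: pre-tax P* = $25, Q* = 335; post-tax Q = 314; per-unit burden on buyers = $3.5.
Market B: pre-tax P* = $17, Q* = 226; post-tax Q = 196.6; per-unit burden on buyers = $14.7.
Difference: $3.5 vs $14.7 → market B is larger by $11.2.

Market B, by $11.2.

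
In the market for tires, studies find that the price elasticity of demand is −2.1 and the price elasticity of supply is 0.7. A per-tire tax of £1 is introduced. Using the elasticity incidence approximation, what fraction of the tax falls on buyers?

Buyers' share ≈ 0.25.

Incidence ratio: buyers' share ≈ εs / (εs + |εd|) = 0.7 / (0.7 + 2.1) = 0.25.
Supply is the less elastic side, so buyers bear the smaller share.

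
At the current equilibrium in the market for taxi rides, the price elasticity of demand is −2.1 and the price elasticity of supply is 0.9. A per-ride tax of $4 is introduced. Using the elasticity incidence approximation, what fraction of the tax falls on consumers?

Consumers' share ≈ 0.3.

Incidence ratio: consumers' share ≈ εs / (εs + |εd|) = 0.9 / (0.9 + 2.1) = 0.3.
Supply is the less elastic side, so consumers bear the smaller share.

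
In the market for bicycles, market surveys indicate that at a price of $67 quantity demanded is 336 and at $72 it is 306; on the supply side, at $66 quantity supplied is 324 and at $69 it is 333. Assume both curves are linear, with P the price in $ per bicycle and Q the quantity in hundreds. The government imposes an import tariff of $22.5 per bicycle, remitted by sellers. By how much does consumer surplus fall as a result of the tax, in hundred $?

Demand slope: (306 − 336)/(72 − 67) = -6, so Qd = 738 − 6P.
Supply slope: (333 − 324)/(69 − 66) = 3, so Qs = 3P + 126.
Before the tax: set 738 − 6P = 3P + 126 → P* = $68, Q* = 330.
With the tax collected from sellers, supply shifts: Qs = 3(P − 22.5) + 126.
Solving gives Q = 285 with consumers paying $75.5 and sellers receiving $53 (the $22.5 wedge).
ΔCS is the trapezoid between Q = 285 and Q = 330 of height $7.5: ½ · (330 + 285) · 7.5 = $2306.25.

Consumer surplus falls by $2306.25 hundred.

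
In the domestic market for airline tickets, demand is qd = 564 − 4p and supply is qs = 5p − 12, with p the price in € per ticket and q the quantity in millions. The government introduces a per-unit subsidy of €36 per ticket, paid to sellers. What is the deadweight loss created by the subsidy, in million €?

Deadweight loss = €1440 million.

Without the subsidy, 564 − 4p = 5p − 12 gives 9p = 576, so p* = €64 and q* = 308.
With a per-unit subsidy paid to sellers, each receives p + 36 per unit sold, so supply becomes qs = 5(p + 36) − 12.
New equilibrium: consumers pay €44, sellers receive €80, q = 388. (Wedge: pb − ps = −36.)
Quantity rises by |ΔQ| = |308 − 388| = 80.
DWL = ½ · t · |ΔQ| = ½ · 36 · 80 = €1440.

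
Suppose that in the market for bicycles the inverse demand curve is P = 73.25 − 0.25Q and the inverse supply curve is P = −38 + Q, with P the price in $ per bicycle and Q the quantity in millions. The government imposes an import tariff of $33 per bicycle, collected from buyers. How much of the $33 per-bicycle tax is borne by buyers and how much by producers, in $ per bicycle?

Rewrite in direct form: Qd = 293 − 4P and Qs = P + 38.
Without the tax, 293 − 4P = P + 38 gives 5P = 255, so P* = $51 and Q* = 89.
With the tax collected from buyers, demand (in seller-price terms) shifts: Qd = 293 − 4(P + 33).
Solving gives Q = 62.6 with buyers paying $57.6 and producers receiving $24.6 (the $33 wedge).
Burden on buyers: $6.6; on producers: $26.4. (They sum to $33.)
The less price-elastic side of the market bears the larger share of a per-unit tax.

Buyers bear $6.6 per bicycle; producers bear $26.4 per bicycle.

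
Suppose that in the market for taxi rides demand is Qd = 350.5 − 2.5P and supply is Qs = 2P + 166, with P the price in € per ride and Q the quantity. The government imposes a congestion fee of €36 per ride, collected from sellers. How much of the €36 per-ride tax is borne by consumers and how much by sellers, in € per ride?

Consumers bear €16 per ride; sellers bear €20 per ride.

Before the tax: set 350.5 − 2.5P = 2P + 166 → P* = €41, Q* = 248.
With the tax collected from sellers, supply shifts: Qs = 2(P − 36) + 166.
New equilibrium: consumers pay €57, sellers receive €21, Q = 208. (Wedge: Pb − Ps = 36.)
Burden on consumers: €16; on sellers: €20. (They sum to €36.)
The less price-elastic side of the market bears the larger share of a per-unit tax.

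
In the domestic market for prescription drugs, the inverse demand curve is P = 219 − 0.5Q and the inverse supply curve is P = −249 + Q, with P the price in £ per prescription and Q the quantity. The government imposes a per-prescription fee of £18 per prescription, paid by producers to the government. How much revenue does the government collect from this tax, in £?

Tax revenue = £5400.

Inverting to Q(P) form: Qd = 438 − 2P; Qs = P + 249.
Before the tax: set 438 − 2P = P + 249 → P* = £63, Q* = 312.
With the tax collected from producers, supply shifts: Qs = (P − 18) + 249.
New equilibrium: buyers pay £69, producers receive £51, Q = 300. (Wedge: Pb − Ps = 18.)
Revenue = t · Q = 18 · 300 = £5400.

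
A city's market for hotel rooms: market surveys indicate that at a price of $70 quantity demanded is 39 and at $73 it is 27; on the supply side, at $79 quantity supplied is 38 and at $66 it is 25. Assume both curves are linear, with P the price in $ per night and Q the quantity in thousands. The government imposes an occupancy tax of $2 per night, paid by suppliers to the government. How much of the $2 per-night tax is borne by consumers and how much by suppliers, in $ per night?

Consumers bear $0.4 per night; suppliers bear $1.6 per night.

Demand slope: (27 − 39)/(73 − 70) = -4, so Qd = 319 − 4P.
Supply slope: (25 − 38)/(66 − 79) = 1, so Qs = P − 41.
Before the tax: set 319 − 4P = P − 41 → P* = $72, Q* = 31.
With the tax collected from suppliers, supply shifts: Qs = (P − 2) − 41.
New equilibrium: consumers pay $72.4, suppliers receive $70.4, Q = 29.4. (Wedge: Pb − Ps = 2.)
Burden on consumers: $0.4; on suppliers: $1.6. (They sum to $2.)
The less price-elastic side of the market bears the larger share of a per-unit tax.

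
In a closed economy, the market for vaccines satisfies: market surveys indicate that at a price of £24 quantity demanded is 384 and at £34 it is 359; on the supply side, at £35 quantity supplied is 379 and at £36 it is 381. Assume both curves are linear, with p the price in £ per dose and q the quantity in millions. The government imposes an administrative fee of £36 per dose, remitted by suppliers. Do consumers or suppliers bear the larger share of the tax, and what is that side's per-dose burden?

Suppliers bear the larger share: £20 per dose.

Demand slope: (359 − 384)/(34 − 24) = -2.5, so qd = 444 − 2.5p.
Supply slope: (381 − 379)/(36 − 35) = 2, so qs = 2p + 309.
Before the tax: set 444 − 2.5p = 2p + 309 → p* = £30, q* = 369.
With the tax collected from suppliers, supply shifts: qs = 2(p − 36) + 309.
Solving gives q = 329 with consumers paying £46 and suppliers receiving £10 (the £36 wedge).
Per-dose burden: consumers £16, suppliers £20.
Suppliers take the larger share because supply is less price-elastic here (demand slope 2.5 vs supply slope 2).
The less price-elastic side of the market bears the larger share of a per-unit tax.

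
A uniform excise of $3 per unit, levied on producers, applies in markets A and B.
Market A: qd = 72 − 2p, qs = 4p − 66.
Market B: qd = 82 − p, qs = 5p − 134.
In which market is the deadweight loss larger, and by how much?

Market A: pre-tax p* = $23, q* = 26; post-tax q = 22; deadweight loss = $6.
Market B: pre-tax p* = $36, q* = 46; post-tax q = 43.5; deadweight loss = $3.75.
Difference: $6 vs $3.75 → market A is larger by $2.25.

Market A, by $2.25.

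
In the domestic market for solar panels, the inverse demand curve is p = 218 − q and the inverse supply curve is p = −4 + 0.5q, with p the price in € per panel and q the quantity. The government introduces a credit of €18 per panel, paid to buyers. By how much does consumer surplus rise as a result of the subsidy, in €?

Consumer surplus rises by €1848.

Rewrite in direct form: qd = 218 − p and qs = 2p + 8.
Before the subsidy: set 218 − p = 2p + 8 → p* = €70, q* = 148.
With a per-unit subsidy paid to buyers, each effectively pays p − 18, so demand becomes qd = 218 − (p − 18).
New equilibrium: buyers pay €58, producers receive €76, q = 160. (Wedge: pb − ps = −18.)
ΔCS is the trapezoid between Q = 160 and Q = 148 of height €12: ½ · (148 + 160) · 12 = €1848.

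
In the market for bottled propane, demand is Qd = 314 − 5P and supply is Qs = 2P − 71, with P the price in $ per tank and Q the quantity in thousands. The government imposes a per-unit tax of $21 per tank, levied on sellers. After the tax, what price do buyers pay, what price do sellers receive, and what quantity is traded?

Buyers pay $61; sellers receive $40; quantity = 9.

Without the tax, 314 − 5P = 2P − 71 gives 7P = 385, so P* = $55 and Q* = 39.
With the tax collected from sellers, supply shifts: Qs = 2(P − 21) − 71.
Solving gives Q = 9 with buyers paying $61 and sellers receiving $40 (the $21 wedge).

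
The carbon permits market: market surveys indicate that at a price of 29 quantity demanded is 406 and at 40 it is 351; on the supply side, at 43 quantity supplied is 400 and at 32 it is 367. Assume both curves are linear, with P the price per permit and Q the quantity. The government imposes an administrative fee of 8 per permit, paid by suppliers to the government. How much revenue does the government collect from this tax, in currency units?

Demand slope: (351 − 406)/(40 − 29) = -5, so Qd = 551 − 5P.
Supply slope: (367 − 400)/(32 − 43) = 3, so Qs = 3P + 271.
Before the tax: set 551 − 5P = 3P + 271 → P* = 35, Q* = 376.
With the tax collected from suppliers, supply shifts: Qs = 3(P − 8) + 271.
New equilibrium: buyers pay 38, suppliers receive 30, Q = 361. (Wedge: Pb − Ps = 8.)
Revenue = t · Q = 8 · 361 = 2888.

Tax revenue = 2888.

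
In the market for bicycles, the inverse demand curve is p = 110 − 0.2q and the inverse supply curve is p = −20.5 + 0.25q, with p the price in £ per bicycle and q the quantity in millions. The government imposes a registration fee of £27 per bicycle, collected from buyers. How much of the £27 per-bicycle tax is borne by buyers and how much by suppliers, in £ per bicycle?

Inverting to q(p) form: qd = 550 − 5p; qs = 4p + 82.
Without the tax, 550 − 5p = 4p + 82 gives 9p = 468, so p* = £52 and q* = 290.
With the tax collected from buyers, demand (in seller-price terms) shifts: qd = 550 − 5(p + 27).
Solving gives q = 230 with buyers paying £64 and suppliers receiving £37 (the £27 wedge).
Burden on buyers: £12; on suppliers: £15. (They sum to £27.)

Buyers bear £12 per bicycle; suppliers bear £15 per bicycle.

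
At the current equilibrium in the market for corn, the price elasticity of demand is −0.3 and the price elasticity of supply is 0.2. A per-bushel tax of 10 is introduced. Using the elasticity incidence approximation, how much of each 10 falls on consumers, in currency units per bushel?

Incidence ratio: consumers' share ≈ εs / (εs + |εd|) = 0.2 / (0.2 + 0.3) = 0.4.
So consumers bear ≈ 0.4 × 10 = 4; suppliers bear 6.

Consumers bear ≈ 4 per bushel.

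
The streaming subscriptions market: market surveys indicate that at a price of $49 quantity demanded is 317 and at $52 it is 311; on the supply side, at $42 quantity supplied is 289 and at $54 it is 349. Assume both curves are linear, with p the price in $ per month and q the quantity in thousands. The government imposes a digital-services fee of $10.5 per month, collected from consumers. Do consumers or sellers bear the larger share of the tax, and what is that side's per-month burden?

Demand slope: (311 − 317)/(52 − 49) = -2, so qd = 415 − 2p.
Supply slope: (349 − 289)/(54 − 42) = 5, so qs = 5p + 79.
Before the tax: set 415 − 2p = 5p + 79 → p* = $48, q* = 319.
With the tax collected from consumers, demand (in seller-price terms) shifts: qd = 415 − 2(p + 10.5).
Solving gives q = 304 with consumers paying $55.5 and sellers receiving $45 (the $10.5 wedge).
Per-month burden: consumers $7.5, sellers $3.
Consumers take the larger share because demand is less price-elastic here (demand slope 2 vs supply slope 5).
The less price-elastic side of the market bears the larger share of a per-unit tax.

Consumers bear the larger share: $7.5 per month.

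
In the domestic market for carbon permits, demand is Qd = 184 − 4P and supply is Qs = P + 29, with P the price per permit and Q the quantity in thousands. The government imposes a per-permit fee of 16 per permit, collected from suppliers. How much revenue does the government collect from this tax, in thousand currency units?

Before the tax: set 184 − 4P = P + 29 → P* = 31, Q* = 60.
With the tax collected from suppliers, supply shifts: Qs = (P − 16) + 29.
Solving gives Q = 47.2 with consumers paying 34.2 and suppliers receiving 18.2 (the 16 wedge).
Revenue = t · Q = 16 · 47.2 = 755.2.

Tax revenue = 755.2 thousand.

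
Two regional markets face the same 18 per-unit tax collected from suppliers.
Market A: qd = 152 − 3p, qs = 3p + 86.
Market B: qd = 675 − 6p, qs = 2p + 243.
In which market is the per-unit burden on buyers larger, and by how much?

Market A, by 4.5.

Market A: pre-tax p* = 11, q* = 119; post-tax q = 92; per-unit burden on buyers = 9.
Market B: pre-tax p* = 54, q* = 351; post-tax q = 324; per-unit burden on buyers = 4.5.
Difference: 9 vs 4.5 → market A is larger by 4.5.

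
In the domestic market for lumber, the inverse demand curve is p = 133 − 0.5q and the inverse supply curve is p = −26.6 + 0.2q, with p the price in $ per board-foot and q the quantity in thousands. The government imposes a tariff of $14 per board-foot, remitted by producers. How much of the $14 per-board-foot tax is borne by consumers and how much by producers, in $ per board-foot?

Inverting to q(p) form: qd = 266 − 2p; qs = 5p + 133.
Without the tax, 266 − 2p = 5p + 133 gives 7p = 133, so p* = $19 and q* = 228.
With the tax collected from producers, supply shifts: qs = 5(p − 14) + 133.
New equilibrium: consumers pay $29, producers receive $15, q = 208. (Wedge: pb − ps = 14.)
Burden on consumers: $10; on producers: $4. (They sum to $14.)

Consumers bear $10 per board-foot; producers bear $4 per board-foot.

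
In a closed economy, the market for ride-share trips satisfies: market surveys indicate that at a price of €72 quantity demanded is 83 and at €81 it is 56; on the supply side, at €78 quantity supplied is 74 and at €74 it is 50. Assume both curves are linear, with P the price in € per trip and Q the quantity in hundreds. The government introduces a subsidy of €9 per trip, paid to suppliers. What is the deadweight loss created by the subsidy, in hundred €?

Deadweight loss = €81 hundred.

Demand slope: (56 − 83)/(81 − 72) = -3, so Qd = 299 − 3P.
Supply slope: (50 − 74)/(74 − 78) = 6, so Qs = 6P − 394.
Before the subsidy: set 299 − 3P = 6P − 394 → P* = €77, Q* = 68.
With a per-unit subsidy paid to suppliers, each receives P + 9 per unit sold, so supply becomes Qs = 6(P + 9) − 394.
Solving gives Q = 86 with buyers paying €71 and suppliers receiving €80 (the €9 wedge).
Quantity rises by |ΔQ| = |68 − 86| = 18.
DWL = ½ · t · |ΔQ| = ½ · 9 · 18 = €81.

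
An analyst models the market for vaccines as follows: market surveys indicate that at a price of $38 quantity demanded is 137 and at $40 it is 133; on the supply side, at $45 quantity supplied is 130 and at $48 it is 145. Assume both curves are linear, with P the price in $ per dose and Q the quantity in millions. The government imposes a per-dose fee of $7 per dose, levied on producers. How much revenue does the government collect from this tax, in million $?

Demand slope: (133 − 137)/(40 − 38) = -2, so Qd = 213 − 2P.
Supply slope: (145 − 130)/(48 − 45) = 5, so Qs = 5P − 95.
Without the tax, 213 − 2P = 5P − 95 gives 7P = 308, so P* = $44 and Q* = 125.
With the tax collected from producers, supply shifts: Qs = 5(P − 7) − 95.
Solving gives Q = 115 with buyers paying $49 and producers receiving $42 (the $7 wedge).
Revenue = t · Q = 7 · 115 = $805.

Tax revenue = $805 million.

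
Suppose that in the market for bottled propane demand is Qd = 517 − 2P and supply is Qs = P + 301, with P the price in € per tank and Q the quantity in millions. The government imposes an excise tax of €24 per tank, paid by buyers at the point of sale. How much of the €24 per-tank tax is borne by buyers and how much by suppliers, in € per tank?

Buyers bear €8 per tank; suppliers bear €16 per tank.

Without the tax, 517 − 2P = P + 301 gives 3P = 216, so P* = €72 and Q* = 373.
With the tax collected from buyers, demand (in seller-price terms) shifts: Qd = 517 − 2(P + 24).
Solving gives Q = 357 with buyers paying €80 and suppliers receiving €56 (the €24 wedge).
Burden on buyers: €8; on suppliers: €16. (They sum to €24.)
The less price-elastic side of the market bears the larger share of a per-unit tax.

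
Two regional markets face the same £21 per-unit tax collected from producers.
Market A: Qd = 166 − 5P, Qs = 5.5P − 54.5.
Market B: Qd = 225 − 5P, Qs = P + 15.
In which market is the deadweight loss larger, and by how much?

Market A, by £393.75.

Market A: pre-tax P* = £21, Q* = 61; post-tax Q = 6; deadweight loss = £577.5.
Market B: pre-tax P* = £35, Q* = 50; post-tax Q = 32.5; deadweight loss = £183.75.
Difference: £577.5 vs £183.75 → market A is larger by £393.75.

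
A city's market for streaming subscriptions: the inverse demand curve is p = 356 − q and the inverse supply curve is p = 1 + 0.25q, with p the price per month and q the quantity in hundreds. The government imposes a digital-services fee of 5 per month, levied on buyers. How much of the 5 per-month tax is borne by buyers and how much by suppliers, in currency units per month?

Buyers bear 4 per month; suppliers bear 1 per month.

Rewrite in direct form: qd = 356 − p and qs = 4p − 4.
Before the tax: set 356 − p = 4p − 4 → p* = 72, q* = 284.
With the tax collected from buyers, demand (in seller-price terms) shifts: qd = 356 − (p + 5).
Solving gives q = 280 with buyers paying 76 and suppliers receiving 71 (the 5 wedge).
Burden on buyers: 4; on suppliers: 1. (They sum to 5.)
The less price-elastic side of the market bears the larger share of a per-unit tax.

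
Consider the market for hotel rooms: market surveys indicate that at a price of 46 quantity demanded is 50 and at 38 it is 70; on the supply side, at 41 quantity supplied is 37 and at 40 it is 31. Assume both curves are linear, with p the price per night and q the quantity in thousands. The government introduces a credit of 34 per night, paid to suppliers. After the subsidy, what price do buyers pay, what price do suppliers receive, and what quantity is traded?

Demand slope: (70 − 50)/(38 − 46) = -2.5, so qd = 165 − 2.5p.
Supply slope: (31 − 37)/(40 − 41) = 6, so qs = 6p − 209.
Without the subsidy, 165 − 2.5p = 6p − 209 gives 8.5p = 374, so p* = 44 and q* = 55.
With a per-unit subsidy paid to suppliers, each receives p + 34 per unit sold, so supply becomes qs = 6(p + 34) − 209.
Solving gives q = 115 with buyers paying 20 and suppliers receiving 54 (the 34 wedge).

Buyers pay 20; suppliers receive 54; quantity = 115.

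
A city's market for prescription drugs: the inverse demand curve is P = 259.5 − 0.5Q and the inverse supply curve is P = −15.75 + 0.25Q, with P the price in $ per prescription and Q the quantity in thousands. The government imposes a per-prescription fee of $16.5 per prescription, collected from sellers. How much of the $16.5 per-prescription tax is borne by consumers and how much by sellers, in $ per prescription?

Consumers bear $11 per prescription; sellers bear $5.5 per prescription.

Rewrite in direct form: Qd = 519 − 2P and Qs = 4P + 63.
Without the tax, 519 − 2P = 4P + 63 gives 6P = 456, so P* = $76 and Q* = 367.
With the tax collected from sellers, supply shifts: Qs = 4(P − 16.5) + 63.
Solving gives Q = 345 with consumers paying $87 and sellers receiving $70.5 (the $16.5 wedge).
Burden on consumers: $11; on sellers: $5.5. (They sum to $16.5.)
The less price-elastic side of the market bears the larger share of a per-unit tax.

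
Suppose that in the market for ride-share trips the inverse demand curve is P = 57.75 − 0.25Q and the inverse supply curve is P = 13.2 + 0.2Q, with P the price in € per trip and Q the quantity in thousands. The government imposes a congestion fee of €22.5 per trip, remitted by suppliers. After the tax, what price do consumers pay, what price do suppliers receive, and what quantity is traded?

Consumers pay €45.5; suppliers receive €23; quantity = 49.

Inverting to Q(P) form: Qd = 231 − 4P; Qs = 5P − 66.
Before the tax: set 231 − 4P = 5P − 66 → P* = €33, Q* = 99.
With the tax collected from suppliers, supply shifts: Qs = 5(P − 22.5) − 66.
Solving gives Q = 49 with consumers paying €45.5 and suppliers receiving €23 (the €22.5 wedge).
The less price-elastic side of the market bears the larger share of a per-unit tax.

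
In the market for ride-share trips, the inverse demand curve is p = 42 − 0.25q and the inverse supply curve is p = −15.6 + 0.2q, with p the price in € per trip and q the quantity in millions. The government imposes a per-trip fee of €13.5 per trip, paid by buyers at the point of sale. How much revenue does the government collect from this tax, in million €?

Inverting to q(p) form: qd = 168 − 4p; qs = 5p + 78.
Before the tax: set 168 − 4p = 5p + 78 → p* = €10, q* = 128.
With the tax collected from buyers, demand (in seller-price terms) shifts: qd = 168 − 4(p + 13.5).
New equilibrium: buyers pay €17.5, producers receive €4, q = 98. (Wedge: pb − ps = 13.5.)
Revenue = t · Q = 13.5 · 98 = €1323.

Tax revenue = €1323 million.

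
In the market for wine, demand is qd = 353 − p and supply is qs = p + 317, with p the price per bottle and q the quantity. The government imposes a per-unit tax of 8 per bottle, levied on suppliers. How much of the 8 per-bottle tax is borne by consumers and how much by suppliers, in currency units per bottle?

Before the tax: set 353 − p = p + 317 → p* = 18, q* = 335.
With the tax collected from suppliers, supply shifts: qs = (p − 8) + 317.
New equilibrium: consumers pay 22, suppliers receive 14, q = 331. (Wedge: pb − ps = 8.)
Burden on consumers: 4; on suppliers: 4. (They sum to 8.)

Consumers bear 4 per bottle; suppliers bear 4 per bottle.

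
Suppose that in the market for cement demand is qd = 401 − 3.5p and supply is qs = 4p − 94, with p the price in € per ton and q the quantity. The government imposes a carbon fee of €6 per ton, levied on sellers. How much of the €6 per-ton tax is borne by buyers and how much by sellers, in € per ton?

Without the tax, 401 − 3.5p = 4p − 94 gives 7.5p = 495, so p* = €66 and q* = 170.
With the tax collected from sellers, supply shifts: qs = 4(p − 6) − 94.
Solving gives q = 158.8 with buyers paying €69.2 and sellers receiving €63.2 (the €6 wedge).
Burden on buyers: €3.2; on sellers: €2.8. (They sum to €6.)
The less price-elastic side of the market bears the larger share of a per-unit tax.

Buyers bear €3.2 per ton; sellers bear €2.8 per ton.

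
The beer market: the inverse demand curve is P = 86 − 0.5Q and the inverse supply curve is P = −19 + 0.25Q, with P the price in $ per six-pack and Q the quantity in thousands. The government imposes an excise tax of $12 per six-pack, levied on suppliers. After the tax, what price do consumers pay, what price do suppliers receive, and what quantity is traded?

Consumers pay $24; suppliers receive $12; quantity = 124.

Inverting to Q(P) form: Qd = 172 − 2P; Qs = 4P + 76.
Without the tax, 172 − 2P = 4P + 76 gives 6P = 96, so P* = $16 and Q* = 140.
With the tax collected from suppliers, supply shifts: Qs = 4(P − 12) + 76.
Solving gives Q = 124 with consumers paying $24 and suppliers receiving $12 (the $12 wedge).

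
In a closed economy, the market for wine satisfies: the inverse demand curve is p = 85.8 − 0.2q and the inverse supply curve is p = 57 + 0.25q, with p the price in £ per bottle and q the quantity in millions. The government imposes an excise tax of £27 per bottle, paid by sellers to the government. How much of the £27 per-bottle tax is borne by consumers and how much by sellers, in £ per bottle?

Consumers bear £12 per bottle; sellers bear £15 per bottle.

Inverting to q(p) form: qd = 429 − 5p; qs = 4p − 228.
Without the tax, 429 − 5p = 4p − 228 gives 9p = 657, so p* = £73 and q* = 64.
With the tax collected from sellers, supply shifts: qs = 4(p − 27) − 228.
New equilibrium: consumers pay £85, sellers receive £58, q = 4. (Wedge: pb − ps = 27.)
Burden on consumers: £12; on sellers: £15. (They sum to £27.)
The less price-elastic side of the market bears the larger share of a per-unit tax.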